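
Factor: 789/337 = 3^1  *  263^1*337^( - 1 ) 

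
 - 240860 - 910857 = - 1151717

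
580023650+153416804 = 733440454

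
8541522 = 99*86278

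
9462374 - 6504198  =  2958176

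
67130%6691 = 220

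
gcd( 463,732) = 1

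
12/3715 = 12/3715 = 0.00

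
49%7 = 0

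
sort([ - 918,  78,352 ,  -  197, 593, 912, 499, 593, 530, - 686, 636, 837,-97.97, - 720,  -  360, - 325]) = [ - 918, - 720, - 686, - 360,  -  325, - 197, - 97.97,  78,352, 499,530, 593 , 593,  636, 837,912]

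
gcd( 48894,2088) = 174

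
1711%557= 40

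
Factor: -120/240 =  -1/2  =  - 2^( - 1)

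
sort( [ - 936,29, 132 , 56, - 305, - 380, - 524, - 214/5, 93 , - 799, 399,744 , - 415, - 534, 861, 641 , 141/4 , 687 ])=[ - 936, - 799,-534 , - 524 ,-415, - 380 , - 305, - 214/5, 29,141/4,56,  93,132,  399,641,687 , 744,861 ] 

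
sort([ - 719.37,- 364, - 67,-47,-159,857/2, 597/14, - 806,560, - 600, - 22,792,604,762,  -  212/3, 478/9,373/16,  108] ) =[-806,  -  719.37,  -  600, - 364, - 159, - 212/3,-67, - 47, - 22, 373/16, 597/14,478/9, 108,857/2, 560, 604, 762, 792 ]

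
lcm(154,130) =10010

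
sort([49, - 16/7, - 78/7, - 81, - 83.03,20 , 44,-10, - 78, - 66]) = [  -  83.03,-81, - 78, - 66,-78/7, - 10, - 16/7,20,44,49]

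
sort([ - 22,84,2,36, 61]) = [ - 22,  2, 36,61, 84 ] 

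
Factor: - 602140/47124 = -115/9 = - 3^( - 2)*5^1*23^1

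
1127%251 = 123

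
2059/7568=2059/7568 = 0.27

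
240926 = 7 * 34418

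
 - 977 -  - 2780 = 1803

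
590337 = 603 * 979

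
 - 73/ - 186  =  73/186  =  0.39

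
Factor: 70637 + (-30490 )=19^1 * 2113^1=40147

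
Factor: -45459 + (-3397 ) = -2^3*31^1*197^1 = - 48856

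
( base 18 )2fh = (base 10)935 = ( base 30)115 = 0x3A7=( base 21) 22b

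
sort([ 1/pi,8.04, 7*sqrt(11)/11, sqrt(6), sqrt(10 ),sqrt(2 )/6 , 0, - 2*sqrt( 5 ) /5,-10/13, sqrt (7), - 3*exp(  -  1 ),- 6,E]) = [ - 6, - 3*exp ( - 1), - 2*sqrt(5) /5,-10/13,0,sqrt (2 ) /6 , 1/pi, 7 * sqrt( 11 ) /11,  sqrt (6),sqrt( 7), E,sqrt( 10), 8.04]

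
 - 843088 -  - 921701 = 78613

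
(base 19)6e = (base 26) 4O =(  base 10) 128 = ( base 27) 4K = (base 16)80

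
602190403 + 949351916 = 1551542319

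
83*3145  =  261035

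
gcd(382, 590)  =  2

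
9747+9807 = 19554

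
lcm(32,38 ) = 608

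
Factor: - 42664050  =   - 2^1*3^3*5^2*11^1*13^2*17^1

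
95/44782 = 95/44782 = 0.00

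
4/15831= 4/15831=0.00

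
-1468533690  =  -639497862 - 829035828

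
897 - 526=371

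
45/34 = 1 + 11/34 = 1.32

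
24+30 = 54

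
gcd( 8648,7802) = 94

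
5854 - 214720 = - 208866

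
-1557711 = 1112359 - 2670070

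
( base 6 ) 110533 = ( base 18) 1ab3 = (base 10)9273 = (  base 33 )8h0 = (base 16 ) 2439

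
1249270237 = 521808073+727462164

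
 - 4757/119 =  - 40 + 3/119 = - 39.97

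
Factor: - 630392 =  - 2^3*7^1*11257^1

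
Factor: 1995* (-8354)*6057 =-100947355110 = -  2^1 *3^3*5^1 * 7^1*19^1*673^1*4177^1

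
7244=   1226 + 6018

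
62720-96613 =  - 33893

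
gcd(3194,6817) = 1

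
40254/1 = 40254= 40254.00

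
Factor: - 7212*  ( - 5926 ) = 42738312 = 2^3*3^1*601^1*2963^1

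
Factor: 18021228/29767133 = 2^2*3^1*11^( - 1) * 101^1*1549^(-1) * 1747^( - 1 )*14869^1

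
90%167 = 90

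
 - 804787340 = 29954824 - 834742164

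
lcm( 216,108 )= 216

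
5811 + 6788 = 12599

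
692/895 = 692/895= 0.77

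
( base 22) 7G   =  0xaa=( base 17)A0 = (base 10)170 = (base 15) b5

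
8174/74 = 110 + 17/37= 110.46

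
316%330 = 316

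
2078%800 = 478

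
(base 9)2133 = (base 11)11A7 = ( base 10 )1569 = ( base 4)120201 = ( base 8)3041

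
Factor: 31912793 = 11^1*151^1*19213^1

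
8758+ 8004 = 16762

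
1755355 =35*50153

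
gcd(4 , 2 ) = 2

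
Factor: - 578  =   - 2^1*17^2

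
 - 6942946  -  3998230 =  - 10941176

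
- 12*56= - 672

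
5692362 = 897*6346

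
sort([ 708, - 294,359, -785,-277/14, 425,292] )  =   [ - 785, - 294, - 277/14,292,359,  425 , 708 ] 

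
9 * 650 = 5850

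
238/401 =238/401 = 0.59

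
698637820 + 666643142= 1365280962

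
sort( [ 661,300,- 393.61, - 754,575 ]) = [  -  754,  -  393.61, 300,575 , 661 ] 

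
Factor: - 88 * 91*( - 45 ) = 360360 = 2^3*3^2*  5^1*7^1  *  11^1*13^1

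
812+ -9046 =  -  8234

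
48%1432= 48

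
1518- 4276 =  - 2758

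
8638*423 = 3653874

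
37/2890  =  37/2890 = 0.01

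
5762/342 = 16 + 145/171 = 16.85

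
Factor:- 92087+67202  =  -3^2*5^1 * 7^1*79^1 = -24885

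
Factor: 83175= 3^1*5^2*  1109^1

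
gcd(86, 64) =2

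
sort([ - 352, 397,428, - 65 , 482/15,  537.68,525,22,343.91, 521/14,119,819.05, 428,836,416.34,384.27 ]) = [ - 352, - 65, 22,482/15,  521/14 , 119, 343.91, 384.27,397,416.34,428, 428, 525,537.68, 819.05, 836 ]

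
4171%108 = 67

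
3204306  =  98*32697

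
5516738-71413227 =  - 65896489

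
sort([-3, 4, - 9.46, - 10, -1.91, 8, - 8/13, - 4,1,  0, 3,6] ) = [ - 10, - 9.46,-4, - 3, - 1.91, - 8/13,  0, 1, 3, 4, 6, 8]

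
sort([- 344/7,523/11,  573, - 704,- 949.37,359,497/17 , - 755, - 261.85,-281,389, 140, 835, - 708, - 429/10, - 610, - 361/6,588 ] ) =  [ - 949.37, - 755,-708 , - 704,  -  610,-281, - 261.85, - 361/6, - 344/7, - 429/10, 497/17,  523/11,140,359, 389,573,588,835]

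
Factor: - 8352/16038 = -464/891 = -2^4*3^(-4 )* 11^(-1) * 29^1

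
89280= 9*9920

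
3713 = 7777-4064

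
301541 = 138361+163180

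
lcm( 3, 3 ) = 3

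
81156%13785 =12231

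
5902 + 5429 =11331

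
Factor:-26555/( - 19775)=47/35 = 5^( - 1 ) * 7^( - 1)*47^1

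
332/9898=166/4949 = 0.03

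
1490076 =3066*486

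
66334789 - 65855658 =479131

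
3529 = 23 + 3506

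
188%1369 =188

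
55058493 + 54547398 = 109605891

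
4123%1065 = 928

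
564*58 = 32712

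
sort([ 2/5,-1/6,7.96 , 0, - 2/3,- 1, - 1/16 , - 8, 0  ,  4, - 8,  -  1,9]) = [ - 8, - 8, - 1, - 1,-2/3, - 1/6,  -  1/16,0 , 0, 2/5,4,7.96, 9 ]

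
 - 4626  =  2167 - 6793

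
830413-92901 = 737512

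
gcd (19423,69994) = 1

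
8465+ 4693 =13158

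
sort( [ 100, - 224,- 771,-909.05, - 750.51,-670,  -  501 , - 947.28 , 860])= [  -  947.28, - 909.05, - 771, - 750.51, - 670, - 501,-224,100 , 860]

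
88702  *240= 21288480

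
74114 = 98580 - 24466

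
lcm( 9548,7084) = 219604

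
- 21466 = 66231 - 87697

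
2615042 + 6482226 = 9097268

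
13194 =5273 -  - 7921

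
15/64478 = 15/64478 = 0.00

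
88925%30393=28139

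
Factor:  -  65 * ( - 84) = 5460 = 2^2  *  3^1*5^1 * 7^1 * 13^1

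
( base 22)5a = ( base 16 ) 78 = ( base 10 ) 120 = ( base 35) 3F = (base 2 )1111000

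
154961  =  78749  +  76212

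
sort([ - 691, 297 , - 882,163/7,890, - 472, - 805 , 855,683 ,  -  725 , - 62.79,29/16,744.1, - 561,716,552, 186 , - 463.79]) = [ - 882, - 805, - 725, - 691, - 561, - 472 , - 463.79, - 62.79,  29/16,163/7,186,297,552, 683,716 , 744.1,855,890] 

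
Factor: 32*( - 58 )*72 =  - 2^9*3^2*29^1 = -  133632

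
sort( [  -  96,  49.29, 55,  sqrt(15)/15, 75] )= [ - 96, sqrt(15) /15,49.29 , 55,75 ]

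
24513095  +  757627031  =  782140126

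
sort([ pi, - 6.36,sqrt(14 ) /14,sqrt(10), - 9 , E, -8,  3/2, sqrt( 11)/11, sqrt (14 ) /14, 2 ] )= [ - 9, - 8, -6.36 , sqrt ( 14 ) /14, sqrt ( 14)/14,sqrt( 11 ) /11,3/2, 2, E,  pi, sqrt(10)]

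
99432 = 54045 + 45387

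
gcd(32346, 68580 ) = 54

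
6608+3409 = 10017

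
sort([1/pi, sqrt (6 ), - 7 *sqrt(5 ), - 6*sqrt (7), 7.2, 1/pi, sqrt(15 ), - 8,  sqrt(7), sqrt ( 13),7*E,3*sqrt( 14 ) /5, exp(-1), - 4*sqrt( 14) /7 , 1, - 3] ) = [ - 6*sqrt(7 ),-7*  sqrt(5), - 8, - 3, - 4*sqrt( 14 )/7,1/pi,1/pi,  exp(  -  1) , 1,3*sqrt(14)/5,  sqrt(6 ),sqrt( 7 ),sqrt ( 13 ),sqrt( 15 ) , 7.2, 7*E] 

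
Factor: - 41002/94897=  - 2^1 * 11^( - 1 )*13^1*19^1*83^1*8627^( -1)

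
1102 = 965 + 137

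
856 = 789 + 67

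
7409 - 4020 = 3389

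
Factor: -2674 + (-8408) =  - 11082=-2^1*3^1 * 1847^1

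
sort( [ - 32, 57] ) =[ - 32, 57]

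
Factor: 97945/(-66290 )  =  -19589/13258 = -  2^( - 1)*7^( -1)*19^1*947^ (-1 )*1031^1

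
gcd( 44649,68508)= 99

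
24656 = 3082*8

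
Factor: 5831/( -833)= - 7^1 = - 7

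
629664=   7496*84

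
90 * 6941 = 624690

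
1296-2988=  - 1692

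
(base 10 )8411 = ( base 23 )fkg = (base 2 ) 10000011011011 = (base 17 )1c1d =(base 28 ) akb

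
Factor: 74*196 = 2^3*7^2*37^1  =  14504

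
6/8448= 1/1408 = 0.00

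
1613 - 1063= 550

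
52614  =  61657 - 9043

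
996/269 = 996/269 = 3.70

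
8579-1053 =7526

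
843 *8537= 7196691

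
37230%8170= 4550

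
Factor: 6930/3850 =9/5 =3^2*5^( - 1)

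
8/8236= 2/2059=0.00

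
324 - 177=147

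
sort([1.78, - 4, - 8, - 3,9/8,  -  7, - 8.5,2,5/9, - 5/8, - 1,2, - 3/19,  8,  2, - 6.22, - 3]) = [-8.5,-8, - 7, - 6.22, - 4, - 3, - 3, - 1, - 5/8, - 3/19,  5/9,9/8, 1.78, 2, 2,2, 8 ]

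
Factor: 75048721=11^1*131^1*52081^1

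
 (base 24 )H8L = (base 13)4728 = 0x2715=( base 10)10005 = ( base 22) keh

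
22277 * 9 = 200493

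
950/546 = 1 + 202/273= 1.74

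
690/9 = 230/3 = 76.67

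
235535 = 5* 47107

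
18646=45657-27011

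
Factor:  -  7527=- 3^1*13^1*193^1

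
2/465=2/465 = 0.00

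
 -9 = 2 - 11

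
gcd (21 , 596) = 1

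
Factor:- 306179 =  - 223^1*1373^1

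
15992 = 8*1999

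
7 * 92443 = 647101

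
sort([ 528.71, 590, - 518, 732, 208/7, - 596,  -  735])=[ - 735,- 596, - 518,208/7,528.71,  590,  732] 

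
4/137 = 4/137 = 0.03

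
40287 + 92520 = 132807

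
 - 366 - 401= - 767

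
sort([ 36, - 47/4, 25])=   [ - 47/4,  25,  36]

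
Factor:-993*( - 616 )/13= 2^3*3^1*7^1*11^1*13^ (-1)*331^1= 611688/13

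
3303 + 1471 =4774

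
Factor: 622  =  2^1*311^1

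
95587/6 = 95587/6=15931.17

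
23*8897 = 204631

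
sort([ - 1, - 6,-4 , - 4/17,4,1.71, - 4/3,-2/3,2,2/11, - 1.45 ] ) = [ - 6, - 4,  -  1.45,  -  4/3, - 1 , - 2/3 ,  -  4/17,2/11,1.71,2,4]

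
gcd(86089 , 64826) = 1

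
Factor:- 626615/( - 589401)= 3^(-2 ) * 5^1*11^1 * 43^(-1)* 1523^( - 1)*11393^1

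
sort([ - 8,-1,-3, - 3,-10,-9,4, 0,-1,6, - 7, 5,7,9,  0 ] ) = [-10,  -  9,-8,-7, - 3, - 3,  -  1,  -  1, 0,0,  4, 5,6,7,9]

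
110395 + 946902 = 1057297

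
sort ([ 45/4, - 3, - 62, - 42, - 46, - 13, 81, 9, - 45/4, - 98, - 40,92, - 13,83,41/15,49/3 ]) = [ - 98, - 62,  -  46, - 42, - 40,  -  13, - 13,  -  45/4, - 3,41/15, 9,  45/4, 49/3,81,83, 92] 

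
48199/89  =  48199/89 = 541.56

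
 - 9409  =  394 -9803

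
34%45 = 34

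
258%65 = 63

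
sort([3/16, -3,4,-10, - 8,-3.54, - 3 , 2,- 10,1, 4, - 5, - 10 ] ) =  [ - 10, - 10 , - 10,- 8, - 5, - 3.54,  -  3, - 3,  3/16, 1,2,4,  4]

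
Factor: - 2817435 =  - 3^1 * 5^1*31^1*73^1*83^1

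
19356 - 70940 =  - 51584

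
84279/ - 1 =-84279 + 0/1 = - 84279.00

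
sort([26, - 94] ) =[ - 94, 26] 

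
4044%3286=758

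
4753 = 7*679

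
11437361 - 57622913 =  - 46185552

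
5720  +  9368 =15088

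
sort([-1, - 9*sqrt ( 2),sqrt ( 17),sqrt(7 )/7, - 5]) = [ - 9*sqrt(2),-5, - 1,sqrt (7 )/7 , sqrt(17 )] 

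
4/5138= 2/2569 =0.00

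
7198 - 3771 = 3427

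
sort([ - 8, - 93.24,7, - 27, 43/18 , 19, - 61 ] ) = [ - 93.24, - 61 , - 27 , - 8,43/18,7,19] 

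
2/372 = 1/186 = 0.01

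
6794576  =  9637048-2842472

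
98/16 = 6 + 1/8 = 6.12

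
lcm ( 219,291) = 21243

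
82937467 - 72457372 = 10480095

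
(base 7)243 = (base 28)4h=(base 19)6f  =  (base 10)129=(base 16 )81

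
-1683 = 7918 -9601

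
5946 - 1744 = 4202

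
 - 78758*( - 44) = 3465352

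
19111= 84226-65115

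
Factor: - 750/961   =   - 2^1 * 3^1 * 5^3*31^(-2)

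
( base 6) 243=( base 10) 99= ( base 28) 3F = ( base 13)78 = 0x63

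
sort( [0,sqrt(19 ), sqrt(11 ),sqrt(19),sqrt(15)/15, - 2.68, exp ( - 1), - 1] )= [ - 2.68, - 1, 0,sqrt( 15) /15,exp( - 1 ), sqrt(11 ),sqrt(19) , sqrt( 19 )]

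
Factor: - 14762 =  - 2^1*11^2*61^1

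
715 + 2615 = 3330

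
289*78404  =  22658756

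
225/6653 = 225/6653=0.03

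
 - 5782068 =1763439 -7545507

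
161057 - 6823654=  - 6662597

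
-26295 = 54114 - 80409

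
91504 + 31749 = 123253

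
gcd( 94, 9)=1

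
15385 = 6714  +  8671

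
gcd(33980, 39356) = 4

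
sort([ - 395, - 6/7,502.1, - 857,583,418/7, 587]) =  [ - 857,-395, - 6/7,418/7 , 502.1, 583,587]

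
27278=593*46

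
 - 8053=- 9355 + 1302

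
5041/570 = 8 + 481/570 = 8.84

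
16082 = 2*8041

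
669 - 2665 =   -  1996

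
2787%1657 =1130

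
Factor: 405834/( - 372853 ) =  - 2^1*3^1*11^2* 23^( - 1)*29^(-1) = - 726/667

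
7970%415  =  85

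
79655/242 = 79655/242 = 329.15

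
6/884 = 3/442 = 0.01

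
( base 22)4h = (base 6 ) 253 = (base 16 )69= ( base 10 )105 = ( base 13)81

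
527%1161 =527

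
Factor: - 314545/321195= - 473/483 = - 3^( - 1 )*7^( - 1)*11^1*23^( - 1)*43^1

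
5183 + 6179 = 11362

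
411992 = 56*7357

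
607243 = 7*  86749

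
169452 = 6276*27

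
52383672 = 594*88188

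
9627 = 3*3209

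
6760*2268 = 15331680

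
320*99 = 31680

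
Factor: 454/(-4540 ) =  - 1/10 = - 2^( - 1)*5^(- 1 ) 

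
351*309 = 108459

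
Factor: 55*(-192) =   -  2^6*3^1*5^1*11^1= -10560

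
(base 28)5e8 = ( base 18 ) d60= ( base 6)32000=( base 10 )4320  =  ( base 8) 10340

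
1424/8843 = 1424/8843  =  0.16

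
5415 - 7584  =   - 2169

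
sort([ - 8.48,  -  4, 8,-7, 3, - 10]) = [ -10,  -  8.48, - 7, - 4 , 3 , 8]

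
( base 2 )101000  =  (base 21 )1j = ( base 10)40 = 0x28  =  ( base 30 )1a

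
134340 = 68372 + 65968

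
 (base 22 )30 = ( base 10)66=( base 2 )1000010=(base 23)2K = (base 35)1V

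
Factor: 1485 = 3^3 * 5^1 *11^1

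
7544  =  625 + 6919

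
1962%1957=5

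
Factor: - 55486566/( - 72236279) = 2^1*3^3*307^1*3347^1*72236279^(-1)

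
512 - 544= - 32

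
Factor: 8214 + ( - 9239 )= - 5^2*41^1=- 1025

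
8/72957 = 8/72957 = 0.00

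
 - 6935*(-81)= 561735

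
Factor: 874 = 2^1*19^1 * 23^1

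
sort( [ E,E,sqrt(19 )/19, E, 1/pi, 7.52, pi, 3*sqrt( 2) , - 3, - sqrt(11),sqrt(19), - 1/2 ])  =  [ - sqrt(11),-3, - 1/2, sqrt ( 19) /19, 1/pi,E, E,E, pi, 3*sqrt(2), sqrt( 19), 7.52]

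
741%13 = 0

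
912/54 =16 + 8/9 = 16.89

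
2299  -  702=1597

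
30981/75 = 413 + 2/25 = 413.08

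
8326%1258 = 778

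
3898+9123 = 13021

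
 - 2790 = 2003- 4793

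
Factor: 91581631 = 167^1*548393^1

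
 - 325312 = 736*( - 442)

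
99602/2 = 49801 = 49801.00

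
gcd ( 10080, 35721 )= 63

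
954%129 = 51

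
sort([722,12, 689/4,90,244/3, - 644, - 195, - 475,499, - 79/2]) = [ - 644,  -  475, - 195, - 79/2,12, 244/3,90,689/4,499,722]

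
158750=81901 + 76849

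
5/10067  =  5/10067 = 0.00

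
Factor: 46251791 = 46251791^1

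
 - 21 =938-959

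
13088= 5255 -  - 7833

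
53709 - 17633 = 36076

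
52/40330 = 26/20165 =0.00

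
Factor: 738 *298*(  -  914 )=-201010536 = - 2^3 *3^2*41^1*149^1*457^1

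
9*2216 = 19944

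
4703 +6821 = 11524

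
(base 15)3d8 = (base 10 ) 878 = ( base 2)1101101110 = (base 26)17k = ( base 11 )729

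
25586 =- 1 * ( - 25586 ) 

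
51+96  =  147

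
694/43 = 694/43 =16.14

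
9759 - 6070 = 3689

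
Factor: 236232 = 2^3*3^2*17^1*193^1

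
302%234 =68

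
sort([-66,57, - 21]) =[ - 66, - 21,57] 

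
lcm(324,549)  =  19764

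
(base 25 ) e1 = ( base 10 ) 351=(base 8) 537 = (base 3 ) 111000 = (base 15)186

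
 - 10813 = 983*( - 11 ) 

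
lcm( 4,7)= 28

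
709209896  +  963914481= 1673124377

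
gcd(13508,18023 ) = 1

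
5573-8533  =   - 2960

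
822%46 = 40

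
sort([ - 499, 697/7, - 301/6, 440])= [-499, - 301/6, 697/7,440] 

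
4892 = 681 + 4211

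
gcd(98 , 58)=2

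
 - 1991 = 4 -1995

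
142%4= 2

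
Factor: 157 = 157^1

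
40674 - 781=39893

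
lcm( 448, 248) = 13888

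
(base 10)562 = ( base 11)471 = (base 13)343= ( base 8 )1062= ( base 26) LG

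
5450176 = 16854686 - 11404510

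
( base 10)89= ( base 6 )225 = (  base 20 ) 49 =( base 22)41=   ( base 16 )59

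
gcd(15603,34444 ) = 1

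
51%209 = 51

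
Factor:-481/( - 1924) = 1/4 = 2^( - 2)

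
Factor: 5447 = 13^1*419^1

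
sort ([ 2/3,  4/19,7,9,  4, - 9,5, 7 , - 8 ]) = [ - 9, - 8,4/19,2/3, 4,5,  7 , 7, 9 ]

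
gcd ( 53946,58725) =81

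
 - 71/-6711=71/6711 = 0.01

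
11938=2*5969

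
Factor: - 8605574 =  - 2^1 * 379^1*11353^1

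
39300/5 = 7860 = 7860.00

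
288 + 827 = 1115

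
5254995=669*7855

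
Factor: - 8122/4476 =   -  4061/2238 = - 2^ (- 1)*3^ ( - 1) * 31^1*131^1*373^(-1) 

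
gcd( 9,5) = 1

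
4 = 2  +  2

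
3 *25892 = 77676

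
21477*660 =14174820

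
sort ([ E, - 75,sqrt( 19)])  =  [-75,  E, sqrt(19 )]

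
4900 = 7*700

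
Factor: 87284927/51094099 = 7^(-1)* 89^( - 1)*2467^1*35381^1*82013^(  -  1 )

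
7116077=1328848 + 5787229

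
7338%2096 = 1050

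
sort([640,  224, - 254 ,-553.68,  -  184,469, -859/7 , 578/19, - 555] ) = [ - 555, - 553.68 , - 254,-184,- 859/7,578/19, 224,  469,  640]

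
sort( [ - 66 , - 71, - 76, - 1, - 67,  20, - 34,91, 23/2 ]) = [ - 76,  -  71, - 67,-66, -34, - 1 , 23/2, 20,  91] 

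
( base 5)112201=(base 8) 7723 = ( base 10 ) 4051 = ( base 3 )12120001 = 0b111111010011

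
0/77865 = 0  =  0.00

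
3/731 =3/731=0.00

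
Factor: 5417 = 5417^1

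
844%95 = 84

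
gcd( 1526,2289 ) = 763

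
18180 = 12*1515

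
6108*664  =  4055712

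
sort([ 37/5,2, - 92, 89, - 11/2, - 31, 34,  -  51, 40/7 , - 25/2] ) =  [ - 92, - 51, - 31,-25/2, - 11/2,2,40/7, 37/5,  34, 89]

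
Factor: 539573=539573^1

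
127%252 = 127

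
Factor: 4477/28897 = 11^1*71^( -1 ) = 11/71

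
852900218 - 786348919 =66551299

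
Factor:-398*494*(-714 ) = 140380968 = 2^3*3^1*7^1 * 13^1 *17^1*19^1*199^1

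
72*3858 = 277776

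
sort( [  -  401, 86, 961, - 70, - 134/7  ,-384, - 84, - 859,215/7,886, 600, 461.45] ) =[ - 859, - 401, - 384, - 84,-70,-134/7, 215/7,86 , 461.45, 600 , 886,961] 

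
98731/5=19746  +  1/5=19746.20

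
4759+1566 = 6325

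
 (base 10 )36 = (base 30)16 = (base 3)1100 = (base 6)100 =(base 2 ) 100100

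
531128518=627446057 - 96317539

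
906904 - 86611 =820293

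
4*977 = 3908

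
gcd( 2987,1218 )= 29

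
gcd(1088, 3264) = 1088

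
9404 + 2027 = 11431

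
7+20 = 27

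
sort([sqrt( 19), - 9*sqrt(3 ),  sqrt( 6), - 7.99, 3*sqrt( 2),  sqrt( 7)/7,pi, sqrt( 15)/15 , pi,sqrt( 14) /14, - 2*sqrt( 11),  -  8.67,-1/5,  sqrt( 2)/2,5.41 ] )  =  [ -9* sqrt(3), -8.67, - 7.99 , - 2* sqrt( 11), - 1/5,  sqrt( 15)/15, sqrt(14 )/14,sqrt(7) /7, sqrt(2)/2,  sqrt(6),pi , pi,  3*sqrt( 2 ),  sqrt (19 ),  5.41 ]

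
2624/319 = 8 + 72/319 = 8.23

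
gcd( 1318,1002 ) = 2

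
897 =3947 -3050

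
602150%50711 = 44329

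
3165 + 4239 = 7404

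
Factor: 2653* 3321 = 8810613=3^4*7^1*41^1*379^1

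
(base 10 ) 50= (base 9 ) 55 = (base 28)1m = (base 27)1n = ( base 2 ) 110010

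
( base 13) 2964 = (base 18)1093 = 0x176d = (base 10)5997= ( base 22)C8D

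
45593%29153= 16440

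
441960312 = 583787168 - 141826856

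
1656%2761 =1656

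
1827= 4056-2229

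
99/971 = 99/971 = 0.10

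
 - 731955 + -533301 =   -  1265256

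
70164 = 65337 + 4827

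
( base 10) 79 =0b1001111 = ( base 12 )67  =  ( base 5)304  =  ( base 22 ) 3D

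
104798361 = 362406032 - 257607671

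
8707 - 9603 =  - 896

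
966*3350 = 3236100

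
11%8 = 3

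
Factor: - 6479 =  - 11^1*19^1*31^1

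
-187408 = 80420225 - 80607633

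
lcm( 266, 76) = 532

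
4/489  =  4/489 = 0.01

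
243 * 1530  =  371790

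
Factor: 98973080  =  2^3 *5^1*31^1*79817^1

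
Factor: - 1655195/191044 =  - 2^(- 2)*5^1*7^ ( - 1) *23^1*37^1*389^1*  6823^( - 1)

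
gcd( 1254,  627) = 627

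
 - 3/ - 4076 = 3/4076 = 0.00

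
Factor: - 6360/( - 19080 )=3^( - 1 )  =  1/3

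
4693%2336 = 21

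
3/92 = 3/92 = 0.03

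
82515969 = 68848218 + 13667751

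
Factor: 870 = 2^1*3^1*5^1*29^1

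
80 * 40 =3200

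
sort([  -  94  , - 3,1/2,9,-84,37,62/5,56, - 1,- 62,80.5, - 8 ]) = [ - 94, - 84 , - 62, - 8,  -  3,  -  1,1/2,  9,  62/5, 37, 56,80.5]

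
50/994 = 25/497= 0.05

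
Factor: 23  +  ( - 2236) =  - 2213^1 = - 2213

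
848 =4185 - 3337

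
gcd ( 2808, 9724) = 52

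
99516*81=8060796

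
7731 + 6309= 14040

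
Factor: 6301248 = 2^6 * 3^1*  37^1 * 887^1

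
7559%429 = 266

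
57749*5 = 288745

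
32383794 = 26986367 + 5397427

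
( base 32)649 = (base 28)809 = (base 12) 3775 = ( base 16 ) 1889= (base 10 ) 6281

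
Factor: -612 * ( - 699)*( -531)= - 2^2*3^5*17^1*59^1*233^1 = -  227155428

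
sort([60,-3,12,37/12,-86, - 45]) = [-86, - 45,-3, 37/12,12, 60]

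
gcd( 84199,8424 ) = 1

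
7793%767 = 123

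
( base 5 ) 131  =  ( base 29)1C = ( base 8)51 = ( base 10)41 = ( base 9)45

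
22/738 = 11/369  =  0.03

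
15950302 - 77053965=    - 61103663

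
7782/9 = 864 + 2/3= 864.67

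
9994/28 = 356 + 13/14 = 356.93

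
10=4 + 6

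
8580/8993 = 8580/8993  =  0.95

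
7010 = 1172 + 5838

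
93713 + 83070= 176783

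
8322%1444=1102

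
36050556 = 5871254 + 30179302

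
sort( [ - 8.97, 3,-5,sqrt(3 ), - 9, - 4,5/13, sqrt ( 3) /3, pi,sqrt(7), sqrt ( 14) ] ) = [ - 9, - 8.97, - 5, - 4,5/13, sqrt(3)/3,sqrt(3 ),sqrt( 7), 3,pi , sqrt(14)]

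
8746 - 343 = 8403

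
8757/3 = 2919 = 2919.00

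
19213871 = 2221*8651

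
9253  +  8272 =17525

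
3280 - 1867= 1413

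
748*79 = 59092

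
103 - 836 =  - 733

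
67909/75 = 67909/75 = 905.45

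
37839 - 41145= - 3306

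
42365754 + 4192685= 46558439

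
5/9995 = 1/1999 = 0.00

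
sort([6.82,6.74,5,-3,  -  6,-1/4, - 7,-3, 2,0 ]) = [ - 7,-6,-3,-3, - 1/4,0,2, 5,6.74,6.82]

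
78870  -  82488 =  - 3618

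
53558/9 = 5950 + 8/9 = 5950.89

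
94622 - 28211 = 66411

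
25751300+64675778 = 90427078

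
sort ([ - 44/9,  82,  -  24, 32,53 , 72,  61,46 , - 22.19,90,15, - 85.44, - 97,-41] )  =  [ - 97,-85.44,-41, - 24, - 22.19, - 44/9,15, 32,46, 53,61,72, 82, 90 ]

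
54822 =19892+34930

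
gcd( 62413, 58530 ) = 1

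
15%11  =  4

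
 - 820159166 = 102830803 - 922989969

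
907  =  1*907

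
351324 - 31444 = 319880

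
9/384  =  3/128 =0.02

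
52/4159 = 52/4159 = 0.01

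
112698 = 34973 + 77725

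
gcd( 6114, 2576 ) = 2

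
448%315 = 133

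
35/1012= 35/1012= 0.03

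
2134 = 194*11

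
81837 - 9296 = 72541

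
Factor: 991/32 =2^(- 5)*991^1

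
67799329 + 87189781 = 154989110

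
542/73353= 542/73353 = 0.01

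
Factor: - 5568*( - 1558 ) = 8674944 = 2^7 * 3^1 * 19^1*29^1*41^1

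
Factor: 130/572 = 5/22 = 2^(-1)*5^1 * 11^ ( - 1 )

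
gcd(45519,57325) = 1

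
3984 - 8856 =-4872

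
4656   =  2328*2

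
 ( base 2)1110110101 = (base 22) 1L3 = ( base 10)949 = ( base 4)32311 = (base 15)434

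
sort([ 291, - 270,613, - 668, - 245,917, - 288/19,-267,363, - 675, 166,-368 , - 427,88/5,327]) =[ - 675,-668, - 427, - 368,  -  270,-267,  -  245, - 288/19, 88/5,166, 291 , 327, 363,613, 917 ] 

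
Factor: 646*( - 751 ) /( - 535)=2^1*5^( - 1 )*17^1 * 19^1*107^( - 1 ) * 751^1 = 485146/535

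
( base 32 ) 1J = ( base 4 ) 303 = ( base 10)51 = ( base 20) 2b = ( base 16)33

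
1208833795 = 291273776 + 917560019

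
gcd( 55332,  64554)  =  9222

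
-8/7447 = -1 + 7439/7447  =  -  0.00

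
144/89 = 144/89= 1.62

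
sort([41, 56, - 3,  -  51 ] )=[ - 51,-3,41,56] 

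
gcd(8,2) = 2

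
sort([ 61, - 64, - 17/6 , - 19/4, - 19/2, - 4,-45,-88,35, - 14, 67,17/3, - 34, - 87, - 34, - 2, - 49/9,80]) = [ - 88, - 87, - 64 , - 45, - 34, - 34,- 14, - 19/2,  -  49/9, - 19/4, - 4, - 17/6,- 2, 17/3, 35, 61,67,80]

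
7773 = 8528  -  755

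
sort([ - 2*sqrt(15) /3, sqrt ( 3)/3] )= [ - 2*sqrt ( 15)/3, sqrt(3)/3]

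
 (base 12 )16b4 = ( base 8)5250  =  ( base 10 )2728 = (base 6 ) 20344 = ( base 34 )2C8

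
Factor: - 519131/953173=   -  13^( -1) * 17^( - 1 )*19^ (-1 )*227^( - 1 )*519131^1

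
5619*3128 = 17576232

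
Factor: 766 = 2^1*383^1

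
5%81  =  5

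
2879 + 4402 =7281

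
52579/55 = 52579/55 = 955.98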